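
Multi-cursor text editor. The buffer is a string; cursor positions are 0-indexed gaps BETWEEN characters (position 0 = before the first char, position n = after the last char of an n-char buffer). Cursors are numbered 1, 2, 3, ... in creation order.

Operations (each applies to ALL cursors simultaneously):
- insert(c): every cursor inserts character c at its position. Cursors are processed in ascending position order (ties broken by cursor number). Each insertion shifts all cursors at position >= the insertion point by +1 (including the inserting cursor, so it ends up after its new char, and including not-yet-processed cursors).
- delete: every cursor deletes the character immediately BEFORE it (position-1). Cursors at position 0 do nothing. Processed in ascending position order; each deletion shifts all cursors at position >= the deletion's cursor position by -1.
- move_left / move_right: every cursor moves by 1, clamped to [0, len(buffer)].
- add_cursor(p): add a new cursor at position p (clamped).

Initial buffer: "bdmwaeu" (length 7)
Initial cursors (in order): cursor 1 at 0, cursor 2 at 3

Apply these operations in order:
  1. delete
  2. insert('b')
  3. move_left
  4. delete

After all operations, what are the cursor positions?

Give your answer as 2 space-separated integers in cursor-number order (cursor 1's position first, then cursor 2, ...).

Answer: 0 2

Derivation:
After op 1 (delete): buffer="bdwaeu" (len 6), cursors c1@0 c2@2, authorship ......
After op 2 (insert('b')): buffer="bbdbwaeu" (len 8), cursors c1@1 c2@4, authorship 1..2....
After op 3 (move_left): buffer="bbdbwaeu" (len 8), cursors c1@0 c2@3, authorship 1..2....
After op 4 (delete): buffer="bbbwaeu" (len 7), cursors c1@0 c2@2, authorship 1.2....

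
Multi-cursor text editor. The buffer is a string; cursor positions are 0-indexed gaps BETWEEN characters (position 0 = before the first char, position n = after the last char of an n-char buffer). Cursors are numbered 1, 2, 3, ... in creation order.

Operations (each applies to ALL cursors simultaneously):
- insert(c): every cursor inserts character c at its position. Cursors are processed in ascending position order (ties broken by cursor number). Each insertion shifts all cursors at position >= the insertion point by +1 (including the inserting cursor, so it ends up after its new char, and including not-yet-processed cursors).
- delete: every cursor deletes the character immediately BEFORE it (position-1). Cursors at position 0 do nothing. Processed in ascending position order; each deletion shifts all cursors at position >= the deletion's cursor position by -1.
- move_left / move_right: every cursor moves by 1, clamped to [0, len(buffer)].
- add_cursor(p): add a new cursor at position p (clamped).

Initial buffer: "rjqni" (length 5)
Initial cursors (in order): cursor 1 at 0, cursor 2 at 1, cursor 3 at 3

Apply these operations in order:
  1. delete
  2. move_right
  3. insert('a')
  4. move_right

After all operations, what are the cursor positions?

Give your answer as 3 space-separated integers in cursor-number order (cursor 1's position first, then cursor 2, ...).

Answer: 4 4 6

Derivation:
After op 1 (delete): buffer="jni" (len 3), cursors c1@0 c2@0 c3@1, authorship ...
After op 2 (move_right): buffer="jni" (len 3), cursors c1@1 c2@1 c3@2, authorship ...
After op 3 (insert('a')): buffer="jaanai" (len 6), cursors c1@3 c2@3 c3@5, authorship .12.3.
After op 4 (move_right): buffer="jaanai" (len 6), cursors c1@4 c2@4 c3@6, authorship .12.3.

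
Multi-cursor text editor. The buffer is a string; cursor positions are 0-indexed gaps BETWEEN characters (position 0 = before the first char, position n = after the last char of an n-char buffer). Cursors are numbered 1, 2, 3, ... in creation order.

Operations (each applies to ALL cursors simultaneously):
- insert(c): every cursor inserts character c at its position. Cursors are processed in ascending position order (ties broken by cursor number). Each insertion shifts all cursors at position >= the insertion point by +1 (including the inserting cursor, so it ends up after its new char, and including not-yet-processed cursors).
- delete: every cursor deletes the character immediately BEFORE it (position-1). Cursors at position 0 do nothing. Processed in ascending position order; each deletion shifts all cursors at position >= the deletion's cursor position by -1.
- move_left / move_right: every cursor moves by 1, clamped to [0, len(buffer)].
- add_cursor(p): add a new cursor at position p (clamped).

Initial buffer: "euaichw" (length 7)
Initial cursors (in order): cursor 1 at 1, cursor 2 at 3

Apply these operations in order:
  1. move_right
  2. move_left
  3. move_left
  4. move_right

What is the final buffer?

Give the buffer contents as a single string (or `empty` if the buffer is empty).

After op 1 (move_right): buffer="euaichw" (len 7), cursors c1@2 c2@4, authorship .......
After op 2 (move_left): buffer="euaichw" (len 7), cursors c1@1 c2@3, authorship .......
After op 3 (move_left): buffer="euaichw" (len 7), cursors c1@0 c2@2, authorship .......
After op 4 (move_right): buffer="euaichw" (len 7), cursors c1@1 c2@3, authorship .......

Answer: euaichw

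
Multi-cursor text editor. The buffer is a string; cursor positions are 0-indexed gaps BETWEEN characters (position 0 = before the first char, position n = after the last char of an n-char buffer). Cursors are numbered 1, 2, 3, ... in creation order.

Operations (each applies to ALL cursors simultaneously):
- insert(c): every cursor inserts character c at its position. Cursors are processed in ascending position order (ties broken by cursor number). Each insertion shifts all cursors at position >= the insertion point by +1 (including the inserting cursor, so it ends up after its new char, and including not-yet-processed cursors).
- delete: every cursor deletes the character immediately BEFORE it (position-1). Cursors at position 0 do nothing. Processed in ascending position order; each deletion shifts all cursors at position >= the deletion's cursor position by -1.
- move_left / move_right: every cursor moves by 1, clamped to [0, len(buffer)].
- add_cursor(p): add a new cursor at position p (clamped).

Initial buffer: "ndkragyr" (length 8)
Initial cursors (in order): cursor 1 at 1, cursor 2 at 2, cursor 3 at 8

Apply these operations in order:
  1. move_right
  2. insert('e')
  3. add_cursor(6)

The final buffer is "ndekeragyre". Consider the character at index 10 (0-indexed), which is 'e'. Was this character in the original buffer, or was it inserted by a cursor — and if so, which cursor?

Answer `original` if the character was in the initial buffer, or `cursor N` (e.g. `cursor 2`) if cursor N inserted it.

Answer: cursor 3

Derivation:
After op 1 (move_right): buffer="ndkragyr" (len 8), cursors c1@2 c2@3 c3@8, authorship ........
After op 2 (insert('e')): buffer="ndekeragyre" (len 11), cursors c1@3 c2@5 c3@11, authorship ..1.2.....3
After op 3 (add_cursor(6)): buffer="ndekeragyre" (len 11), cursors c1@3 c2@5 c4@6 c3@11, authorship ..1.2.....3
Authorship (.=original, N=cursor N): . . 1 . 2 . . . . . 3
Index 10: author = 3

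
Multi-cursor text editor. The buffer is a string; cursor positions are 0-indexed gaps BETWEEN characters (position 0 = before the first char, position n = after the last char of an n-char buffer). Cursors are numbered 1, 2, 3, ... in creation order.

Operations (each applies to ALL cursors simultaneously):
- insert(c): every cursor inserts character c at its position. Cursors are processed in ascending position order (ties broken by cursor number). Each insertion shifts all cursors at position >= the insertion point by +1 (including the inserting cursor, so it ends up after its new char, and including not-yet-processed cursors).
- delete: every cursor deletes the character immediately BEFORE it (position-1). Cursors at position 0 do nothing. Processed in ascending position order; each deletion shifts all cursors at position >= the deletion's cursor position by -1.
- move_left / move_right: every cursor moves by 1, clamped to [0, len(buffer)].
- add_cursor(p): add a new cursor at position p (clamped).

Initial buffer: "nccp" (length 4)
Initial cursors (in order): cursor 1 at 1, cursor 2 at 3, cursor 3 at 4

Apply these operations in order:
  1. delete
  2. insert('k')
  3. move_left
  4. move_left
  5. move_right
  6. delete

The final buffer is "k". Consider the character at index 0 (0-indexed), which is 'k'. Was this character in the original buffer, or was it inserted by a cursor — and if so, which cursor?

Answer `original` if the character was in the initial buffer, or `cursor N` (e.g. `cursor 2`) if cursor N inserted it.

Answer: cursor 3

Derivation:
After op 1 (delete): buffer="c" (len 1), cursors c1@0 c2@1 c3@1, authorship .
After op 2 (insert('k')): buffer="kckk" (len 4), cursors c1@1 c2@4 c3@4, authorship 1.23
After op 3 (move_left): buffer="kckk" (len 4), cursors c1@0 c2@3 c3@3, authorship 1.23
After op 4 (move_left): buffer="kckk" (len 4), cursors c1@0 c2@2 c3@2, authorship 1.23
After op 5 (move_right): buffer="kckk" (len 4), cursors c1@1 c2@3 c3@3, authorship 1.23
After op 6 (delete): buffer="k" (len 1), cursors c1@0 c2@0 c3@0, authorship 3
Authorship (.=original, N=cursor N): 3
Index 0: author = 3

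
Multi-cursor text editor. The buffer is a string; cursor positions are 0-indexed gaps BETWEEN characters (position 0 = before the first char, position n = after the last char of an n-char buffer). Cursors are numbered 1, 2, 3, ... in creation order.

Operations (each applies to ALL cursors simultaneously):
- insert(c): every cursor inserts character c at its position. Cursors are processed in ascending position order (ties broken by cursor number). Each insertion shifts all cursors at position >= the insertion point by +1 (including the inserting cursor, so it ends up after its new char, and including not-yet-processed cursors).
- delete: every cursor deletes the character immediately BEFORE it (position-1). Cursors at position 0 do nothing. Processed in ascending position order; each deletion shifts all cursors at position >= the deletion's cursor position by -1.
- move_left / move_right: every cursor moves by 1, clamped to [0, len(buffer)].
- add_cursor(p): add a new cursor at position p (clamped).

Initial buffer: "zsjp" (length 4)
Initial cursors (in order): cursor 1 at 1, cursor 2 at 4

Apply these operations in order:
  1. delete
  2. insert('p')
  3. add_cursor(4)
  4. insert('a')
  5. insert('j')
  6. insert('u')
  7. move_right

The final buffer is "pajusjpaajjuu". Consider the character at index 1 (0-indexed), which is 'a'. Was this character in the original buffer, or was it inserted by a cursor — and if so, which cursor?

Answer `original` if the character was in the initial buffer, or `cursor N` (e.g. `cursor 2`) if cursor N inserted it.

Answer: cursor 1

Derivation:
After op 1 (delete): buffer="sj" (len 2), cursors c1@0 c2@2, authorship ..
After op 2 (insert('p')): buffer="psjp" (len 4), cursors c1@1 c2@4, authorship 1..2
After op 3 (add_cursor(4)): buffer="psjp" (len 4), cursors c1@1 c2@4 c3@4, authorship 1..2
After op 4 (insert('a')): buffer="pasjpaa" (len 7), cursors c1@2 c2@7 c3@7, authorship 11..223
After op 5 (insert('j')): buffer="pajsjpaajj" (len 10), cursors c1@3 c2@10 c3@10, authorship 111..22323
After op 6 (insert('u')): buffer="pajusjpaajjuu" (len 13), cursors c1@4 c2@13 c3@13, authorship 1111..2232323
After op 7 (move_right): buffer="pajusjpaajjuu" (len 13), cursors c1@5 c2@13 c3@13, authorship 1111..2232323
Authorship (.=original, N=cursor N): 1 1 1 1 . . 2 2 3 2 3 2 3
Index 1: author = 1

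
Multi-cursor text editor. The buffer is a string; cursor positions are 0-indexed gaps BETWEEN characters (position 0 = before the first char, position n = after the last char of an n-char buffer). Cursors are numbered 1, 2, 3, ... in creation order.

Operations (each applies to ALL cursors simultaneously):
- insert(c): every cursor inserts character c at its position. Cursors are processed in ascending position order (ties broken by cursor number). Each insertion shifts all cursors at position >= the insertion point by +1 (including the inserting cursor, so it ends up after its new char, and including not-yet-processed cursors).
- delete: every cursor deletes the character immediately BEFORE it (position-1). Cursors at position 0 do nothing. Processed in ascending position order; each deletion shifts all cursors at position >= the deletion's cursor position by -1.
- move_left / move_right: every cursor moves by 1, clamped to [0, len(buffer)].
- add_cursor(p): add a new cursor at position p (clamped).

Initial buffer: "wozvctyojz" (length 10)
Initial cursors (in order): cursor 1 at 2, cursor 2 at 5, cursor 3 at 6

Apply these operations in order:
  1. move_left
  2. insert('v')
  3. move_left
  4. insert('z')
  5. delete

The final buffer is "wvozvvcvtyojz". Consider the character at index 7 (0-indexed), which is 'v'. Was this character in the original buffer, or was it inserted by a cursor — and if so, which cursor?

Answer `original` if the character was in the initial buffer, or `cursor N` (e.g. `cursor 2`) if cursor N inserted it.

Answer: cursor 3

Derivation:
After op 1 (move_left): buffer="wozvctyojz" (len 10), cursors c1@1 c2@4 c3@5, authorship ..........
After op 2 (insert('v')): buffer="wvozvvcvtyojz" (len 13), cursors c1@2 c2@6 c3@8, authorship .1...2.3.....
After op 3 (move_left): buffer="wvozvvcvtyojz" (len 13), cursors c1@1 c2@5 c3@7, authorship .1...2.3.....
After op 4 (insert('z')): buffer="wzvozvzvczvtyojz" (len 16), cursors c1@2 c2@7 c3@10, authorship .11...22.33.....
After op 5 (delete): buffer="wvozvvcvtyojz" (len 13), cursors c1@1 c2@5 c3@7, authorship .1...2.3.....
Authorship (.=original, N=cursor N): . 1 . . . 2 . 3 . . . . .
Index 7: author = 3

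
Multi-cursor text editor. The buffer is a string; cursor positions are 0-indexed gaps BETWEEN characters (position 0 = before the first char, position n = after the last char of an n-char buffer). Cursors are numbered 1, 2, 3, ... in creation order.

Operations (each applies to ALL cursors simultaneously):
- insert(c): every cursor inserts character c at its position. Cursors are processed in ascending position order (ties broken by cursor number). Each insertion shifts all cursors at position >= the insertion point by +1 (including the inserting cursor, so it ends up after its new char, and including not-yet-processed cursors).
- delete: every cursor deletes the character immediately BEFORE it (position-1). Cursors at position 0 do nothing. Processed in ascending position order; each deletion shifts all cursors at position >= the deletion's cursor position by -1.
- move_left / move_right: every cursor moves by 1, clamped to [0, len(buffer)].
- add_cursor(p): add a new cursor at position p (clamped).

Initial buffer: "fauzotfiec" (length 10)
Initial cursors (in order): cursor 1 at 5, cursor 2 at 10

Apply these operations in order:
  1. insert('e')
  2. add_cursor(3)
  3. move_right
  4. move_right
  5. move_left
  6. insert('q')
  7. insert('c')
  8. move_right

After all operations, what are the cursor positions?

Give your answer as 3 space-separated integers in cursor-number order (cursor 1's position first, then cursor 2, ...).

After op 1 (insert('e')): buffer="fauzoetfiece" (len 12), cursors c1@6 c2@12, authorship .....1.....2
After op 2 (add_cursor(3)): buffer="fauzoetfiece" (len 12), cursors c3@3 c1@6 c2@12, authorship .....1.....2
After op 3 (move_right): buffer="fauzoetfiece" (len 12), cursors c3@4 c1@7 c2@12, authorship .....1.....2
After op 4 (move_right): buffer="fauzoetfiece" (len 12), cursors c3@5 c1@8 c2@12, authorship .....1.....2
After op 5 (move_left): buffer="fauzoetfiece" (len 12), cursors c3@4 c1@7 c2@11, authorship .....1.....2
After op 6 (insert('q')): buffer="fauzqoetqfiecqe" (len 15), cursors c3@5 c1@9 c2@14, authorship ....3.1.1....22
After op 7 (insert('c')): buffer="fauzqcoetqcfiecqce" (len 18), cursors c3@6 c1@11 c2@17, authorship ....33.1.11....222
After op 8 (move_right): buffer="fauzqcoetqcfiecqce" (len 18), cursors c3@7 c1@12 c2@18, authorship ....33.1.11....222

Answer: 12 18 7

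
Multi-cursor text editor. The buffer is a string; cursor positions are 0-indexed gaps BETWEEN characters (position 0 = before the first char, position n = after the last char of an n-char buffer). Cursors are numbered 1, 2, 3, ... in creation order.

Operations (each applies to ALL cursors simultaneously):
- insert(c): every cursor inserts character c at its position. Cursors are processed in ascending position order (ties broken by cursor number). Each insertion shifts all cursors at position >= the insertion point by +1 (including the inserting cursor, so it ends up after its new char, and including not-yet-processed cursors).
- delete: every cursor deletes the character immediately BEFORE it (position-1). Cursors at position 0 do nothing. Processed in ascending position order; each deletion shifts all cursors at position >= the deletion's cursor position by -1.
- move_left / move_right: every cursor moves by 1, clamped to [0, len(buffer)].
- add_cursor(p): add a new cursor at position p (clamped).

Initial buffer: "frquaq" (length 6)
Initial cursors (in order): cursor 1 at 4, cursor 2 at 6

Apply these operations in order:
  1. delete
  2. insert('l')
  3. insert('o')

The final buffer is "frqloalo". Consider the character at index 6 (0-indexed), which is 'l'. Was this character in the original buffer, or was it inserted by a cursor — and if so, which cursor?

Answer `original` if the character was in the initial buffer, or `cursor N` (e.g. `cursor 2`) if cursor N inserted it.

Answer: cursor 2

Derivation:
After op 1 (delete): buffer="frqa" (len 4), cursors c1@3 c2@4, authorship ....
After op 2 (insert('l')): buffer="frqlal" (len 6), cursors c1@4 c2@6, authorship ...1.2
After op 3 (insert('o')): buffer="frqloalo" (len 8), cursors c1@5 c2@8, authorship ...11.22
Authorship (.=original, N=cursor N): . . . 1 1 . 2 2
Index 6: author = 2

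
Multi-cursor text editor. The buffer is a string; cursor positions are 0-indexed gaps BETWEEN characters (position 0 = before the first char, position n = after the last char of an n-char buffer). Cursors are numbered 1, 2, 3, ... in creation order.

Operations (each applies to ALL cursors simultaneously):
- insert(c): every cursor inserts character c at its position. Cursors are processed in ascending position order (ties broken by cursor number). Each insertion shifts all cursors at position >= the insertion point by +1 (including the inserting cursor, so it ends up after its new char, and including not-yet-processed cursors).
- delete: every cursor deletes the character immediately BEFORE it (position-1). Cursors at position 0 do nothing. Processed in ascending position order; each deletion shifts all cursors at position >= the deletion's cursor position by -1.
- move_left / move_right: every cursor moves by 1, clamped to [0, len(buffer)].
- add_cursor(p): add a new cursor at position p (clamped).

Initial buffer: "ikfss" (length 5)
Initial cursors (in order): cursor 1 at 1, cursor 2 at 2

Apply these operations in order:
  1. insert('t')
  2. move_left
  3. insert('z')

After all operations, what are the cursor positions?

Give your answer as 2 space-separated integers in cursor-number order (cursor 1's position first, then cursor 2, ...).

After op 1 (insert('t')): buffer="itktfss" (len 7), cursors c1@2 c2@4, authorship .1.2...
After op 2 (move_left): buffer="itktfss" (len 7), cursors c1@1 c2@3, authorship .1.2...
After op 3 (insert('z')): buffer="iztkztfss" (len 9), cursors c1@2 c2@5, authorship .11.22...

Answer: 2 5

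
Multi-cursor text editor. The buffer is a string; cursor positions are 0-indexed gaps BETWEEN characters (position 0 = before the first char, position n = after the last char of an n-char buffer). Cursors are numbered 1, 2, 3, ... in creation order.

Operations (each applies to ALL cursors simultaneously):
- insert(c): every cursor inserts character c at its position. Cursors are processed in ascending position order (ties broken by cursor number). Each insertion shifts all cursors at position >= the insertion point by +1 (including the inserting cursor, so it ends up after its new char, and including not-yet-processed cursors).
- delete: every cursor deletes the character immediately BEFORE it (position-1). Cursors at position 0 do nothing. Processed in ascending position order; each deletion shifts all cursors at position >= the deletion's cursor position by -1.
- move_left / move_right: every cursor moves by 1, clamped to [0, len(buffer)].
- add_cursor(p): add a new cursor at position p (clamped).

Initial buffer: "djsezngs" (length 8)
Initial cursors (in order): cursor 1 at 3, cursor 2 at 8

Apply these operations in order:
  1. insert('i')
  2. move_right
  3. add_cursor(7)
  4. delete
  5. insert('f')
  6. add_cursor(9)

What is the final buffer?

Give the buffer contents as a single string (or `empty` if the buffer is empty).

After op 1 (insert('i')): buffer="djsiezngsi" (len 10), cursors c1@4 c2@10, authorship ...1.....2
After op 2 (move_right): buffer="djsiezngsi" (len 10), cursors c1@5 c2@10, authorship ...1.....2
After op 3 (add_cursor(7)): buffer="djsiezngsi" (len 10), cursors c1@5 c3@7 c2@10, authorship ...1.....2
After op 4 (delete): buffer="djsizgs" (len 7), cursors c1@4 c3@5 c2@7, authorship ...1...
After op 5 (insert('f')): buffer="djsifzfgsf" (len 10), cursors c1@5 c3@7 c2@10, authorship ...11.3..2
After op 6 (add_cursor(9)): buffer="djsifzfgsf" (len 10), cursors c1@5 c3@7 c4@9 c2@10, authorship ...11.3..2

Answer: djsifzfgsf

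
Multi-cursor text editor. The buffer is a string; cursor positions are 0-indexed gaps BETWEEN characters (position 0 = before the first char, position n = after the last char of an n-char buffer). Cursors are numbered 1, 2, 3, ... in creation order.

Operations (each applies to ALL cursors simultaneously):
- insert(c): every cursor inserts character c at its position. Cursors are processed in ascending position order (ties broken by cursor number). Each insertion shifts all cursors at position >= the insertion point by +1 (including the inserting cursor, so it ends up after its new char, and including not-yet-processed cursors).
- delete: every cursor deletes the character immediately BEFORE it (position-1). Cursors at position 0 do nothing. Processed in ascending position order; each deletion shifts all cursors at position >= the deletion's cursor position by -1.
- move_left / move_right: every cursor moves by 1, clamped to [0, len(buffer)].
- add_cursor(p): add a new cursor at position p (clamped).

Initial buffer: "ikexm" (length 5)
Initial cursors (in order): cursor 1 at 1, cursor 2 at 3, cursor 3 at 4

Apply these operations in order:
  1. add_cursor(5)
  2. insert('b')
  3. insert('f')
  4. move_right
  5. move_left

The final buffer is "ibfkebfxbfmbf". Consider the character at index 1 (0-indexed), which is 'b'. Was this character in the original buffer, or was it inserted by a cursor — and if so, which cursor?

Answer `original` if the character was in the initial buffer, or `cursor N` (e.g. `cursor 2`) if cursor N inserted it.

After op 1 (add_cursor(5)): buffer="ikexm" (len 5), cursors c1@1 c2@3 c3@4 c4@5, authorship .....
After op 2 (insert('b')): buffer="ibkebxbmb" (len 9), cursors c1@2 c2@5 c3@7 c4@9, authorship .1..2.3.4
After op 3 (insert('f')): buffer="ibfkebfxbfmbf" (len 13), cursors c1@3 c2@7 c3@10 c4@13, authorship .11..22.33.44
After op 4 (move_right): buffer="ibfkebfxbfmbf" (len 13), cursors c1@4 c2@8 c3@11 c4@13, authorship .11..22.33.44
After op 5 (move_left): buffer="ibfkebfxbfmbf" (len 13), cursors c1@3 c2@7 c3@10 c4@12, authorship .11..22.33.44
Authorship (.=original, N=cursor N): . 1 1 . . 2 2 . 3 3 . 4 4
Index 1: author = 1

Answer: cursor 1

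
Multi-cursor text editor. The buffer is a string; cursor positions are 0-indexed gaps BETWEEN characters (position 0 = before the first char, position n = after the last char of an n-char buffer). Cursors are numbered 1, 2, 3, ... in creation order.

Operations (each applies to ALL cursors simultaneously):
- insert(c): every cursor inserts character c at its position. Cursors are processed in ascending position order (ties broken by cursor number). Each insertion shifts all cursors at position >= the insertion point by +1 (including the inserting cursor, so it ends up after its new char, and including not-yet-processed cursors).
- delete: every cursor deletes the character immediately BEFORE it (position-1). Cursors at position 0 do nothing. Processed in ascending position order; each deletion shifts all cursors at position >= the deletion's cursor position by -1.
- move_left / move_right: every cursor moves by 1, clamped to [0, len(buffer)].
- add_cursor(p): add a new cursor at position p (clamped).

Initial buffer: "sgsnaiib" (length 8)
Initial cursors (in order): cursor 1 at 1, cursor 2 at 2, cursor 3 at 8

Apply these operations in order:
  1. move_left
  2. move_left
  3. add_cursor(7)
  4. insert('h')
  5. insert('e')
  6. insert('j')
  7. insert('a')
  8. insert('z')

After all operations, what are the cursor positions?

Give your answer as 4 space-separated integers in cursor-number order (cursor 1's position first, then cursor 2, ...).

After op 1 (move_left): buffer="sgsnaiib" (len 8), cursors c1@0 c2@1 c3@7, authorship ........
After op 2 (move_left): buffer="sgsnaiib" (len 8), cursors c1@0 c2@0 c3@6, authorship ........
After op 3 (add_cursor(7)): buffer="sgsnaiib" (len 8), cursors c1@0 c2@0 c3@6 c4@7, authorship ........
After op 4 (insert('h')): buffer="hhsgsnaihihb" (len 12), cursors c1@2 c2@2 c3@9 c4@11, authorship 12......3.4.
After op 5 (insert('e')): buffer="hheesgsnaiheiheb" (len 16), cursors c1@4 c2@4 c3@12 c4@15, authorship 1212......33.44.
After op 6 (insert('j')): buffer="hheejjsgsnaihejihejb" (len 20), cursors c1@6 c2@6 c3@15 c4@19, authorship 121212......333.444.
After op 7 (insert('a')): buffer="hheejjaasgsnaihejaihejab" (len 24), cursors c1@8 c2@8 c3@18 c4@23, authorship 12121212......3333.4444.
After op 8 (insert('z')): buffer="hheejjaazzsgsnaihejazihejazb" (len 28), cursors c1@10 c2@10 c3@21 c4@27, authorship 1212121212......33333.44444.

Answer: 10 10 21 27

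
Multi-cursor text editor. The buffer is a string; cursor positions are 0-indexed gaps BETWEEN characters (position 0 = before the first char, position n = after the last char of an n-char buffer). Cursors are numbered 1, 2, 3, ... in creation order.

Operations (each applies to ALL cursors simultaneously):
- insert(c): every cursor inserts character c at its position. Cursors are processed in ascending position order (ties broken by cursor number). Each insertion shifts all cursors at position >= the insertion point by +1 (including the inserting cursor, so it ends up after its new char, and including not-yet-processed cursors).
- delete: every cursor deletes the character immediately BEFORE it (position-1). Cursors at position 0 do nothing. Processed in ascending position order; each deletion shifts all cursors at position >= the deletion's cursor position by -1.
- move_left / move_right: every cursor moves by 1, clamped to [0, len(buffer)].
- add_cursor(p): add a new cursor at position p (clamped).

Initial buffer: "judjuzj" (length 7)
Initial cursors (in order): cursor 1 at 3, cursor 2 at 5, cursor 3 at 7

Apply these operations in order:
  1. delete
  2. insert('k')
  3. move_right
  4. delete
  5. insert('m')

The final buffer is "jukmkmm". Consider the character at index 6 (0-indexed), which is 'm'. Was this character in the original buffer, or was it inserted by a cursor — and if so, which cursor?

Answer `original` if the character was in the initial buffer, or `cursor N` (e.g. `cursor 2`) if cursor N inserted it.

Answer: cursor 3

Derivation:
After op 1 (delete): buffer="jujz" (len 4), cursors c1@2 c2@3 c3@4, authorship ....
After op 2 (insert('k')): buffer="jukjkzk" (len 7), cursors c1@3 c2@5 c3@7, authorship ..1.2.3
After op 3 (move_right): buffer="jukjkzk" (len 7), cursors c1@4 c2@6 c3@7, authorship ..1.2.3
After op 4 (delete): buffer="jukk" (len 4), cursors c1@3 c2@4 c3@4, authorship ..12
After op 5 (insert('m')): buffer="jukmkmm" (len 7), cursors c1@4 c2@7 c3@7, authorship ..11223
Authorship (.=original, N=cursor N): . . 1 1 2 2 3
Index 6: author = 3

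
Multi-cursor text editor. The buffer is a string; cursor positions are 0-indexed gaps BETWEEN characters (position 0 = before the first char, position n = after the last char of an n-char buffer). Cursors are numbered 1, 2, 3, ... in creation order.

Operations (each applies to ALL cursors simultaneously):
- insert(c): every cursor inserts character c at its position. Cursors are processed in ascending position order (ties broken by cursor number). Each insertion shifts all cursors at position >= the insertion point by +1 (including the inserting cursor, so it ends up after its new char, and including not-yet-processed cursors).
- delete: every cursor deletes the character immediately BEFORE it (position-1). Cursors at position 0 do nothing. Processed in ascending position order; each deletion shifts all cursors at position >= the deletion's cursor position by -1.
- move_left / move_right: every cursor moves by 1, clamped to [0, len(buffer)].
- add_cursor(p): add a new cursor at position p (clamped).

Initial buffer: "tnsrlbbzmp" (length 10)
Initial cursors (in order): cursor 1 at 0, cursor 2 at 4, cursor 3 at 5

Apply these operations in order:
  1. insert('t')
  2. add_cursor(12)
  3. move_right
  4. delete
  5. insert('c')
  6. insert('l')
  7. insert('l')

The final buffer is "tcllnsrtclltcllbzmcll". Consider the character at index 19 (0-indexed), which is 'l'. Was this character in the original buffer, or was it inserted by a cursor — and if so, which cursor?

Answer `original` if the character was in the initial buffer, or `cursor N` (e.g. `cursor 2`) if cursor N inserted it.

Answer: cursor 4

Derivation:
After op 1 (insert('t')): buffer="ttnsrtltbbzmp" (len 13), cursors c1@1 c2@6 c3@8, authorship 1....2.3.....
After op 2 (add_cursor(12)): buffer="ttnsrtltbbzmp" (len 13), cursors c1@1 c2@6 c3@8 c4@12, authorship 1....2.3.....
After op 3 (move_right): buffer="ttnsrtltbbzmp" (len 13), cursors c1@2 c2@7 c3@9 c4@13, authorship 1....2.3.....
After op 4 (delete): buffer="tnsrttbzm" (len 9), cursors c1@1 c2@5 c3@6 c4@9, authorship 1...23...
After op 5 (insert('c')): buffer="tcnsrtctcbzmc" (len 13), cursors c1@2 c2@7 c3@9 c4@13, authorship 11...2233...4
After op 6 (insert('l')): buffer="tclnsrtcltclbzmcl" (len 17), cursors c1@3 c2@9 c3@12 c4@17, authorship 111...222333...44
After op 7 (insert('l')): buffer="tcllnsrtclltcllbzmcll" (len 21), cursors c1@4 c2@11 c3@15 c4@21, authorship 1111...22223333...444
Authorship (.=original, N=cursor N): 1 1 1 1 . . . 2 2 2 2 3 3 3 3 . . . 4 4 4
Index 19: author = 4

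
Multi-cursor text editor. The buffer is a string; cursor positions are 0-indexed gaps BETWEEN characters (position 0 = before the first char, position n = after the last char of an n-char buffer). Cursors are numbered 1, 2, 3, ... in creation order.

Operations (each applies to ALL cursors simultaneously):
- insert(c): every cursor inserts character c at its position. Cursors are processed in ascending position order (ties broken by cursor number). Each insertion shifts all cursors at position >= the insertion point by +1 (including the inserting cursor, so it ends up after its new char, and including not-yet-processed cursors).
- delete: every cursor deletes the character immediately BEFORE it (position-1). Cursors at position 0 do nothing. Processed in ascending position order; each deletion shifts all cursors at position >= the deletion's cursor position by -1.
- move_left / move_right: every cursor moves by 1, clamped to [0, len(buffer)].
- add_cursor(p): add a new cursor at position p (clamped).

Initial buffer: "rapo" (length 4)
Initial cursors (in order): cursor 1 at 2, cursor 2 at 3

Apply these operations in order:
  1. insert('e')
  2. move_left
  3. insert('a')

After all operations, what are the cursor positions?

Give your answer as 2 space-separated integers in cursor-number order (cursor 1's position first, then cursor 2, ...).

Answer: 3 6

Derivation:
After op 1 (insert('e')): buffer="raepeo" (len 6), cursors c1@3 c2@5, authorship ..1.2.
After op 2 (move_left): buffer="raepeo" (len 6), cursors c1@2 c2@4, authorship ..1.2.
After op 3 (insert('a')): buffer="raaepaeo" (len 8), cursors c1@3 c2@6, authorship ..11.22.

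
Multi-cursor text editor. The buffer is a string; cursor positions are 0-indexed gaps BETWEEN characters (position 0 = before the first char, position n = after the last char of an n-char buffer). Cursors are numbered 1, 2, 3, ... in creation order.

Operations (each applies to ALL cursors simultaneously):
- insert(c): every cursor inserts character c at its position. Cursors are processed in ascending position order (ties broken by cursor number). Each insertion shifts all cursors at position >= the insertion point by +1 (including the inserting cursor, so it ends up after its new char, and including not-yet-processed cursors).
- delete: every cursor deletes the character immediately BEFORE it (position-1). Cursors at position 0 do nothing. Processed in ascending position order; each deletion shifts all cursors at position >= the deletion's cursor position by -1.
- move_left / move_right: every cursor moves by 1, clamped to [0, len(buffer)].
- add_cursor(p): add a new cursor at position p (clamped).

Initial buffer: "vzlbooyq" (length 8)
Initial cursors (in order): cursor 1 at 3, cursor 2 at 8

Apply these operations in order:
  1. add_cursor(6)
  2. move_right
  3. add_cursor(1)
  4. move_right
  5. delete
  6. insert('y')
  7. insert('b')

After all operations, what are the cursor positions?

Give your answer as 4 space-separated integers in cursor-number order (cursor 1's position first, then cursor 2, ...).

After op 1 (add_cursor(6)): buffer="vzlbooyq" (len 8), cursors c1@3 c3@6 c2@8, authorship ........
After op 2 (move_right): buffer="vzlbooyq" (len 8), cursors c1@4 c3@7 c2@8, authorship ........
After op 3 (add_cursor(1)): buffer="vzlbooyq" (len 8), cursors c4@1 c1@4 c3@7 c2@8, authorship ........
After op 4 (move_right): buffer="vzlbooyq" (len 8), cursors c4@2 c1@5 c2@8 c3@8, authorship ........
After op 5 (delete): buffer="vlbo" (len 4), cursors c4@1 c1@3 c2@4 c3@4, authorship ....
After op 6 (insert('y')): buffer="vylbyoyy" (len 8), cursors c4@2 c1@5 c2@8 c3@8, authorship .4..1.23
After op 7 (insert('b')): buffer="vyblbyboyybb" (len 12), cursors c4@3 c1@7 c2@12 c3@12, authorship .44..11.2323

Answer: 7 12 12 3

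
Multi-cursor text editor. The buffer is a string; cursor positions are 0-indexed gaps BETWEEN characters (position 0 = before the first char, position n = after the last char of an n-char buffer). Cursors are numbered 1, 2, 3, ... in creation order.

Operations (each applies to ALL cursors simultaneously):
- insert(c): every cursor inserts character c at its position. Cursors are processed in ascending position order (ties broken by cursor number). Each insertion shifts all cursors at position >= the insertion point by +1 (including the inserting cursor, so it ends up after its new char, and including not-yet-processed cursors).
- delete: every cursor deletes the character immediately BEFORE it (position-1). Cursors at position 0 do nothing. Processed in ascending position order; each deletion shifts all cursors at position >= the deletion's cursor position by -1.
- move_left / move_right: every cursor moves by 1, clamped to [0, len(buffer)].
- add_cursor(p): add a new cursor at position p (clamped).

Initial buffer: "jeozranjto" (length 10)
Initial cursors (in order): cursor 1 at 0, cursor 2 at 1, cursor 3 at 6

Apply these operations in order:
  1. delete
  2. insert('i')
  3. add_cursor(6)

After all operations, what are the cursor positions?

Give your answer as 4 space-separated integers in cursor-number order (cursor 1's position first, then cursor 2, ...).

After op 1 (delete): buffer="eozrnjto" (len 8), cursors c1@0 c2@0 c3@4, authorship ........
After op 2 (insert('i')): buffer="iieozrinjto" (len 11), cursors c1@2 c2@2 c3@7, authorship 12....3....
After op 3 (add_cursor(6)): buffer="iieozrinjto" (len 11), cursors c1@2 c2@2 c4@6 c3@7, authorship 12....3....

Answer: 2 2 7 6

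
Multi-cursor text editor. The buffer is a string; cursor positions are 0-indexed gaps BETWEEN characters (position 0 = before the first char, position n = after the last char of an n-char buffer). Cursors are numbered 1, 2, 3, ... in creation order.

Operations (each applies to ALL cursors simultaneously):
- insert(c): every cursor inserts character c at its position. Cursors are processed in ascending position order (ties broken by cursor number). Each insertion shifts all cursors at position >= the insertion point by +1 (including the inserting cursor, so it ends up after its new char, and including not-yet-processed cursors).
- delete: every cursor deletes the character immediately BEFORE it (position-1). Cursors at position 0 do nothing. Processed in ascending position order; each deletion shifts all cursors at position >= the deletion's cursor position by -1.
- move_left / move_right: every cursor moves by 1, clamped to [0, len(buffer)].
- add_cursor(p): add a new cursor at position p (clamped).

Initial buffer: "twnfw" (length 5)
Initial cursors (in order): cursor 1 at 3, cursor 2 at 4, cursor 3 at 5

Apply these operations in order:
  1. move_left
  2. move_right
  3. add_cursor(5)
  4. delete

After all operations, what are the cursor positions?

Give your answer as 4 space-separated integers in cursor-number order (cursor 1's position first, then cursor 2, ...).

Answer: 1 1 1 1

Derivation:
After op 1 (move_left): buffer="twnfw" (len 5), cursors c1@2 c2@3 c3@4, authorship .....
After op 2 (move_right): buffer="twnfw" (len 5), cursors c1@3 c2@4 c3@5, authorship .....
After op 3 (add_cursor(5)): buffer="twnfw" (len 5), cursors c1@3 c2@4 c3@5 c4@5, authorship .....
After op 4 (delete): buffer="t" (len 1), cursors c1@1 c2@1 c3@1 c4@1, authorship .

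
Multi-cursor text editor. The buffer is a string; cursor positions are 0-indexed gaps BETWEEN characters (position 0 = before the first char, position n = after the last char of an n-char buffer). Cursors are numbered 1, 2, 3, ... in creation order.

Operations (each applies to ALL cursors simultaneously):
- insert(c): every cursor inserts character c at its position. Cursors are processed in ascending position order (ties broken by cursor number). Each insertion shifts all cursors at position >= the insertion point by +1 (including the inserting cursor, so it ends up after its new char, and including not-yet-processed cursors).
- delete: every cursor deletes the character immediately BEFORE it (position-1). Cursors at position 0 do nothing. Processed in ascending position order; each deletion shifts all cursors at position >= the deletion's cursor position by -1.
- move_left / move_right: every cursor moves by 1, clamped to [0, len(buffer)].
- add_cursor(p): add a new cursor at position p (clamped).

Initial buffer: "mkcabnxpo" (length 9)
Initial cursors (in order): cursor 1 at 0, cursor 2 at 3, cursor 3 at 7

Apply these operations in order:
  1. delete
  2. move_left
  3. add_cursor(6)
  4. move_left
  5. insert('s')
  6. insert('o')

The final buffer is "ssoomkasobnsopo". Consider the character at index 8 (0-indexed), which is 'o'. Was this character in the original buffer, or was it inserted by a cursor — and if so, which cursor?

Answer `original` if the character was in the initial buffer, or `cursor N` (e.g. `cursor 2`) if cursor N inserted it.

After op 1 (delete): buffer="mkabnpo" (len 7), cursors c1@0 c2@2 c3@5, authorship .......
After op 2 (move_left): buffer="mkabnpo" (len 7), cursors c1@0 c2@1 c3@4, authorship .......
After op 3 (add_cursor(6)): buffer="mkabnpo" (len 7), cursors c1@0 c2@1 c3@4 c4@6, authorship .......
After op 4 (move_left): buffer="mkabnpo" (len 7), cursors c1@0 c2@0 c3@3 c4@5, authorship .......
After op 5 (insert('s')): buffer="ssmkasbnspo" (len 11), cursors c1@2 c2@2 c3@6 c4@9, authorship 12...3..4..
After op 6 (insert('o')): buffer="ssoomkasobnsopo" (len 15), cursors c1@4 c2@4 c3@9 c4@13, authorship 1212...33..44..
Authorship (.=original, N=cursor N): 1 2 1 2 . . . 3 3 . . 4 4 . .
Index 8: author = 3

Answer: cursor 3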